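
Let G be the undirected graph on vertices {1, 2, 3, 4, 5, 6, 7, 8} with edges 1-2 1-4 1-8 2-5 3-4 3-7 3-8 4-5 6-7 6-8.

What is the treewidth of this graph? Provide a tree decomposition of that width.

Treewidth 2.
One optimal decomposition is:
Bags: B1 = {3, 6, 7}  B2 = {3, 6, 8}  B3 = {3, 4, 8}  B4 = {1, 4, 8}  B5 = {1, 4, 5}  B6 = {1, 2, 5}
Tree: B1–B2, B2–B3, B3–B4, B4–B5, B5–B6

Each bag holds 3 vertices, so the decomposition has width 2, which upper-bounds the treewidth. For the lower bound, G contains the cycle 7–6–8–3–7, so G is not a forest; only forests have treewidth ≤ 1, hence tw(G) ≥ 2. Combining the bounds, tw(G) = 2.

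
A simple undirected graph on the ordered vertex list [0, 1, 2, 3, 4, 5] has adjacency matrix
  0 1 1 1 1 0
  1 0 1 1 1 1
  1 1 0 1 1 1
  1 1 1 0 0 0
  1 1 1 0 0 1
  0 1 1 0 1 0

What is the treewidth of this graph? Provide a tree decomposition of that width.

Treewidth 3.
One such decomposition:
Bags: B1 = {0, 1, 2, 3}  B2 = {0, 1, 2, 4}  B3 = {1, 2, 4, 5}
Tree: B1–B2, B2–B3

Each bag holds 4 vertices, so the decomposition has width 3, which upper-bounds the treewidth. Conversely, {0, 1, 2, 3} is a clique of size 4, and the vertices of any clique must share a bag in every tree decomposition; so some bag has ≥ 4 vertices and tw(G) ≥ 3. Therefore the treewidth is 3.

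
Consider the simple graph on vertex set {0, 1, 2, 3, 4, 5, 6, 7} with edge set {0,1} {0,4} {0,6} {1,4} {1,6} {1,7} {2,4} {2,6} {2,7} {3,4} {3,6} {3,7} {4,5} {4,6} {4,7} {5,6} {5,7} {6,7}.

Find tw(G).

A width-3 tree decomposition is:
Bags: B1 = {4, 5, 6, 7}  B2 = {3, 4, 6, 7}  B3 = {1, 4, 6, 7}  B4 = {2, 4, 6, 7}  B5 = {0, 1, 4, 6}
Tree: B1–B2, B2–B3, B1–B4, B3–B5
Each bag holds 4 vertices, so the decomposition has width 3, which upper-bounds the treewidth. On the other hand G contains the 4-clique {0, 1, 4, 6}. A clique must lie in a single bag of any decomposition, so no decomposition can have width below 3. Therefore the treewidth is 3.

3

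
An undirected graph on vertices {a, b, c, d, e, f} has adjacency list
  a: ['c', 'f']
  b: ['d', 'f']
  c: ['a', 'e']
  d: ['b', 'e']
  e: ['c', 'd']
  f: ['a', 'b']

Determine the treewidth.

A width-2 tree decomposition is:
Bags: B1 = {a, b, f}  B2 = {a, b, c}  B3 = {b, c, e}  B4 = {b, d, e}
Tree: B1–B2, B2–B3, B3–B4
Each bag holds 3 vertices, so the decomposition has width 2, which upper-bounds the treewidth. For the lower bound, G contains the cycle b–f–a–c–e–d–b, so G is not a forest; only forests have treewidth ≤ 1, hence tw(G) ≥ 2. Hence tw(G) = 2 exactly.

2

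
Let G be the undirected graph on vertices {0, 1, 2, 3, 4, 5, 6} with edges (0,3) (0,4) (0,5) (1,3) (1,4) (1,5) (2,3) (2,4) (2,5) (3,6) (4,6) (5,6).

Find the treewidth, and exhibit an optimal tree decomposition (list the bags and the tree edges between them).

Every bag has size at most 4, so the width is 4 − 1 = 3 and tw(G) ≤ 3. For the lower bound: the 4 vertex sets {1,5}, {2,4}, {3}, {6} are disjoint, each induces a connected subgraph, and every pair is joined by at least one edge of G. Contracting each set to a single vertex therefore yields K_{4} as a minor, and since treewidth is minor-monotone, tw(G) ≥ tw(K_{4}) = 3. Combining the bounds, tw(G) = 3.

Treewidth 3.
One optimal decomposition is:
Bags: B1 = {1, 3, 4, 5}  B2 = {2, 3, 4, 5}  B3 = {3, 4, 5, 6}  B4 = {0, 3, 4, 5}
Tree: B1–B2, B2–B3, B3–B4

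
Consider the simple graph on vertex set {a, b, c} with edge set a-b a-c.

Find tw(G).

A width-1 tree decomposition is:
Bags: B1 = {a, b}  B2 = {a, c}
Tree: B1–B2
The largest bag has 2 vertices, giving width 1; this decomposition certifies tw(G) ≤ 1. Since G has at least one edge (e.g. a–b), it is not an edgeless graph, so tw(G) ≥ 1. The upper and lower bounds meet at 1, so that is the treewidth.

1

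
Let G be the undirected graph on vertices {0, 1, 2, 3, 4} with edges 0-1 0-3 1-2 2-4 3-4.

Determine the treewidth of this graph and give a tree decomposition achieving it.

Treewidth 2.
Bags: B1 = {0, 1, 3}  B2 = {1, 3, 4}  B3 = {1, 2, 4}
Tree: B1–B2, B2–B3

The largest bag has 3 vertices, giving width 2; this decomposition certifies tw(G) ≤ 2. For the lower bound, G contains the cycle 1–0–3–4–2–1, so G is not a forest; only forests have treewidth ≤ 1, hence tw(G) ≥ 2. Combining the bounds, tw(G) = 2.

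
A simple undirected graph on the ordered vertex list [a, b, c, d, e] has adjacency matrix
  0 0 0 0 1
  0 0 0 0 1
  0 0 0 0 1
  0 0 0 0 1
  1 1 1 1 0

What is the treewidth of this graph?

A width-1 tree decomposition is:
Bags: B1 = {a, e}  B2 = {b, e}  B3 = {d, e}  B4 = {c, e}
Tree: B1–B2, B1–B3, B2–B4
Every bag has size at most 2, so the width is 2 − 1 = 1 and tw(G) ≤ 1. Since G has at least one edge (e.g. e–a), it is not an edgeless graph, so tw(G) ≥ 1. Hence tw(G) = 1 exactly.

1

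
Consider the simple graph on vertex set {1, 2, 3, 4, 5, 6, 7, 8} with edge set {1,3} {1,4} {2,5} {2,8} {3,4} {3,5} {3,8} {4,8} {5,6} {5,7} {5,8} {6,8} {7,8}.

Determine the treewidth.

A width-2 tree decomposition is:
Bags: B1 = {2, 5, 8}  B2 = {3, 5, 8}  B3 = {5, 6, 8}  B4 = {5, 7, 8}  B5 = {3, 4, 8}  B6 = {1, 3, 4}
Tree: B1–B2, B1–B3, B1–B4, B2–B5, B5–B6
The largest bag has 3 vertices, giving width 2; this decomposition certifies tw(G) ≤ 2. For the lower bound, the 3 vertices {3, 4, 8} are pairwise adjacent, and any tree decomposition puts a clique entirely inside one bag — forcing width ≥ 2. Combining the bounds, tw(G) = 2.

2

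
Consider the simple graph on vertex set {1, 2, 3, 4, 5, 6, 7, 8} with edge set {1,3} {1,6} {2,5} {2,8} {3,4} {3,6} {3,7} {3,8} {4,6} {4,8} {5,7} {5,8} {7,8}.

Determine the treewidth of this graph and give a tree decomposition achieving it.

Treewidth 2.
One optimal decomposition is:
Bags: B1 = {3, 7, 8}  B2 = {5, 7, 8}  B3 = {3, 4, 8}  B4 = {2, 5, 8}  B5 = {3, 4, 6}  B6 = {1, 3, 6}
Tree: B1–B2, B1–B3, B2–B4, B3–B5, B5–B6

Each bag holds 3 vertices, so the decomposition has width 2, which upper-bounds the treewidth. On the other hand G contains the 3-clique {2, 5, 8}. A clique must lie in a single bag of any decomposition, so no decomposition can have width below 2. Hence tw(G) = 2 exactly.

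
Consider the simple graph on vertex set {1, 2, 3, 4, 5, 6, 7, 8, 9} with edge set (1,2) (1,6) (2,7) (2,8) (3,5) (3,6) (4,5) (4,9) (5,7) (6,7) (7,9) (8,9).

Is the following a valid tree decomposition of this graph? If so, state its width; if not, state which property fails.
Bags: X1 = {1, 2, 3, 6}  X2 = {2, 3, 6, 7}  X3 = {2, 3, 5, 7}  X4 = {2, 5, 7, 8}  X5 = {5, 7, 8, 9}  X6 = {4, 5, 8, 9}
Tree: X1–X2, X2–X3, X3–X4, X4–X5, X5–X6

Vertex coverage: the bags together contain {1, 2, 3, 4, 5, 6, 7, 8, 9}, the full vertex set. Edge coverage: each edge of G has both endpoints in at least one bag. Running intersection: for every vertex, the bags containing it form a connected subtree. All three properties hold, so this is a valid tree decomposition of width max|bag| − 1 = 3, and hence tw(G) ≤ 3.

Yes; width 3.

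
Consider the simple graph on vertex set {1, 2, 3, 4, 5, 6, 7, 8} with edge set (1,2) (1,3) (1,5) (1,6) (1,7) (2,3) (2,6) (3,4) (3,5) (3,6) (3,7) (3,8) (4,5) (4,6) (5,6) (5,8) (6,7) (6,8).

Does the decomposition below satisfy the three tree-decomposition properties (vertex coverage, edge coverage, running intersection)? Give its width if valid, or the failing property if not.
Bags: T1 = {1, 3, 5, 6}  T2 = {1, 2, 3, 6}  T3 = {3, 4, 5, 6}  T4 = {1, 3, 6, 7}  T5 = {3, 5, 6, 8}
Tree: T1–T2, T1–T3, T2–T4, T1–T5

Checking the three conditions: (i) the bags cover all of {1, 2, 3, 4, 5, 6, 7, 8}; (ii) for each edge, some bag contains both endpoints; (iii) the bags containing any fixed vertex form a subtree. All hold, so the decomposition is valid with width 4 − 1 = 3.

Yes; width 3.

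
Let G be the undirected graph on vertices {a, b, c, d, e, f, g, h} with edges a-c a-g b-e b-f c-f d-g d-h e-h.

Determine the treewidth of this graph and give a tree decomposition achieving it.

The largest bag has 3 vertices, giving width 2; this decomposition certifies tw(G) ≤ 2. Since d–g–a–c–f–b–e–h–d is a cycle in G, G is not acyclic. Forests are exactly the graphs of treewidth ≤ 1, so tw(G) ≥ 2. Therefore the treewidth is 2.

Treewidth 2.
One optimal decomposition is:
Bags: B1 = {a, d, g}  B2 = {a, c, d}  B3 = {c, d, f}  B4 = {b, d, f}  B5 = {b, d, e}  B6 = {d, e, h}
Tree: B1–B2, B2–B3, B3–B4, B4–B5, B5–B6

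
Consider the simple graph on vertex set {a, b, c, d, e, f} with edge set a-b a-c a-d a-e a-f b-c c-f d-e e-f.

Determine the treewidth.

2

A width-2 tree decomposition is:
Bags: B1 = {a, c, f}  B2 = {a, e, f}  B3 = {a, b, c}  B4 = {a, d, e}
Tree: B1–B2, B1–B3, B2–B4
The largest bag has 3 vertices, giving width 2; this decomposition certifies tw(G) ≤ 2. Conversely, {a, d, e} is a clique of size 3, and the vertices of any clique must share a bag in every tree decomposition; so some bag has ≥ 3 vertices and tw(G) ≥ 2. Therefore the treewidth is 2.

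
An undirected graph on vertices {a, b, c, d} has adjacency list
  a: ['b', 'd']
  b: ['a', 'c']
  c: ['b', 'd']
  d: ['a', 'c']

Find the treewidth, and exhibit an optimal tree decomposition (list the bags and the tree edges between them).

Each bag holds 3 vertices, so the decomposition has width 2, which upper-bounds the treewidth. For the lower bound, G contains the cycle d–a–b–c–d, so G is not a forest; only forests have treewidth ≤ 1, hence tw(G) ≥ 2. Therefore the treewidth is 2.

Treewidth 2.
Bags: B1 = {a, b, d}  B2 = {b, c, d}
Tree: B1–B2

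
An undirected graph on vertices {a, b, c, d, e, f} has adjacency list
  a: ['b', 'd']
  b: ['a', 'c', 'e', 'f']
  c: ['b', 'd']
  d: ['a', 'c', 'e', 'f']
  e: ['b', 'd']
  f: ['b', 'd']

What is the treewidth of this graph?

A width-2 tree decomposition is:
Bags: B1 = {b, c, d}  B2 = {b, d, e}  B3 = {a, b, d}  B4 = {b, d, f}
Tree: B1–B2, B2–B3, B3–B4
The largest bag has 3 vertices, giving width 2; this decomposition certifies tw(G) ≤ 2. Since b–c–d–e–b is a cycle in G, G is not acyclic. Forests are exactly the graphs of treewidth ≤ 1, so tw(G) ≥ 2. The upper and lower bounds meet at 2, so that is the treewidth.

2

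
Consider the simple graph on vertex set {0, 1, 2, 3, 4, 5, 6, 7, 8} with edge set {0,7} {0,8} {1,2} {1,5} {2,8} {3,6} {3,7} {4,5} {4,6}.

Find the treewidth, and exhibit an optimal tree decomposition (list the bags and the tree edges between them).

Treewidth 2.
One optimal decomposition is:
Bags: B1 = {3, 6, 7}  B2 = {4, 6, 7}  B3 = {4, 5, 7}  B4 = {1, 5, 7}  B5 = {1, 2, 7}  B6 = {2, 7, 8}  B7 = {0, 7, 8}
Tree: B1–B2, B2–B3, B3–B4, B4–B5, B5–B6, B6–B7

The largest bag has 3 vertices, giving width 2; this decomposition certifies tw(G) ≤ 2. The edges 7–3–6–4–5–1–2–8–0–7 form a cycle, so G is not a tree and its treewidth is at least 2. Combining the bounds, tw(G) = 2.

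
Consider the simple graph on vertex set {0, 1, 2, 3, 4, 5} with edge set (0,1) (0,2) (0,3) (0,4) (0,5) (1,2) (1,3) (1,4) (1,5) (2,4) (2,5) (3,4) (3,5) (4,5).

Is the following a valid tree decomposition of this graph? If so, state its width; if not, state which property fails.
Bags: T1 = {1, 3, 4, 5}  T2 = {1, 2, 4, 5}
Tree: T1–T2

No — vertex 0 appears in no bag.

A tree decomposition must satisfy three properties: every vertex lies in some bag; for every edge, both endpoints lie together in some bag; and for every vertex, the bags containing it form a connected subtree. Here vertex 0 appears in no bag, so the decomposition is invalid.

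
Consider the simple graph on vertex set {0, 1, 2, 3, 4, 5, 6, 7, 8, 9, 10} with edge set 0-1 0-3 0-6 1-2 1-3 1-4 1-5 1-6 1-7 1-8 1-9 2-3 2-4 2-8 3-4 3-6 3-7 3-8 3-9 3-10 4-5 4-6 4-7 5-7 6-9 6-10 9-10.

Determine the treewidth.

A width-3 tree decomposition is:
Bags: B1 = {1, 2, 3, 4}  B2 = {1, 3, 4, 7}  B3 = {1, 3, 4, 6}  B4 = {0, 1, 3, 6}  B5 = {1, 3, 6, 9}  B6 = {1, 2, 3, 8}  B7 = {3, 6, 9, 10}  B8 = {1, 4, 5, 7}
Tree: B1–B2, B1–B3, B3–B4, B4–B5, B1–B6, B5–B7, B2–B8
Each bag holds 4 vertices, so the decomposition has width 3, which upper-bounds the treewidth. On the other hand G contains the 4-clique {0, 1, 3, 6}. A clique must lie in a single bag of any decomposition, so no decomposition can have width below 3. Hence tw(G) = 3 exactly.

3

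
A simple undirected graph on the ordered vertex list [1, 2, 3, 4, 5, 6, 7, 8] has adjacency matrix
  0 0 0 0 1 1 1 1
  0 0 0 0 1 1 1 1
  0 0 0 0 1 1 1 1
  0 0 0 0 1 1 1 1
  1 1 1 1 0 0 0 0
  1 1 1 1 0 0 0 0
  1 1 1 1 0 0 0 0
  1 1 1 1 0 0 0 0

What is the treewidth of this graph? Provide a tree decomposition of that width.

The largest bag has 5 vertices, giving width 4; this decomposition certifies tw(G) ≤ 4. For the lower bound: the 5 vertex sets {4,5}, {3,8}, {1,6}, {7}, {2} are disjoint, each induces a connected subgraph, and every pair is joined by at least one edge of G. Contracting each set to a single vertex therefore yields K_{5} as a minor, and since treewidth is minor-monotone, tw(G) ≥ tw(K_{5}) = 4. Combining the bounds, tw(G) = 4.

Treewidth 4.
One optimal decomposition is:
Bags: B1 = {4, 5, 6, 7, 8}  B2 = {3, 5, 6, 7, 8}  B3 = {1, 5, 6, 7, 8}  B4 = {2, 5, 6, 7, 8}
Tree: B1–B2, B2–B3, B3–B4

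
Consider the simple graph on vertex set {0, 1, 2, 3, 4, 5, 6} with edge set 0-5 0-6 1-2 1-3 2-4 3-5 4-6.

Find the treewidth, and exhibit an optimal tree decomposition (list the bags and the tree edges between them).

Each bag holds 3 vertices, so the decomposition has width 2, which upper-bounds the treewidth. Since 4–6–0–5–3–1–2–4 is a cycle in G, G is not acyclic. Forests are exactly the graphs of treewidth ≤ 1, so tw(G) ≥ 2. Combining the bounds, tw(G) = 2.

Treewidth 2.
Bags: B1 = {0, 4, 6}  B2 = {0, 4, 5}  B3 = {3, 4, 5}  B4 = {1, 3, 4}  B5 = {1, 2, 4}
Tree: B1–B2, B2–B3, B3–B4, B4–B5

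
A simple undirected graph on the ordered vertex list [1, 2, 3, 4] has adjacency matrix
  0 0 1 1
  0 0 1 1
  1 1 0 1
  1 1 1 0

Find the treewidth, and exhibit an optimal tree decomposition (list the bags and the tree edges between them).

The largest bag has 3 vertices, giving width 2; this decomposition certifies tw(G) ≤ 2. For the lower bound, the 3 vertices {1, 3, 4} are pairwise adjacent, and any tree decomposition puts a clique entirely inside one bag — forcing width ≥ 2. Hence tw(G) = 2 exactly.

Treewidth 2.
One optimal decomposition is:
Bags: B1 = {2, 3, 4}  B2 = {1, 3, 4}
Tree: B1–B2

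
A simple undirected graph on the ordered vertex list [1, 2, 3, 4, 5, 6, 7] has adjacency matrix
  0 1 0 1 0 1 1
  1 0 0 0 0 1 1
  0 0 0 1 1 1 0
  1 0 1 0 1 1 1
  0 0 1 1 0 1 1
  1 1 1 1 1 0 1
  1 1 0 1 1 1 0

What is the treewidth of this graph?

3

A width-3 tree decomposition is:
Bags: B1 = {1, 2, 6, 7}  B2 = {1, 4, 6, 7}  B3 = {4, 5, 6, 7}  B4 = {3, 4, 5, 6}
Tree: B1–B2, B2–B3, B3–B4
The largest bag has 4 vertices, giving width 3; this decomposition certifies tw(G) ≤ 3. Conversely, {1, 2, 6, 7} is a clique of size 4, and the vertices of any clique must share a bag in every tree decomposition; so some bag has ≥ 4 vertices and tw(G) ≥ 3. The upper and lower bounds meet at 3, so that is the treewidth.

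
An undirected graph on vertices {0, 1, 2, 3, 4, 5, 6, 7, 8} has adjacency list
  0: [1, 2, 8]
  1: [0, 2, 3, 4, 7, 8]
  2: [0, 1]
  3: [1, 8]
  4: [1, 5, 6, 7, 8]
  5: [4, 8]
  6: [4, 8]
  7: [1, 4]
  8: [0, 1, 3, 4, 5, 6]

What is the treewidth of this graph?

2

A width-2 tree decomposition is:
Bags: B1 = {0, 1, 8}  B2 = {1, 4, 8}  B3 = {4, 5, 8}  B4 = {0, 1, 2}  B5 = {1, 3, 8}  B6 = {1, 4, 7}  B7 = {4, 6, 8}
Tree: B1–B2, B2–B3, B1–B4, B1–B5, B2–B6, B2–B7
The largest bag has 3 vertices, giving width 2; this decomposition certifies tw(G) ≤ 2. Conversely, {0, 1, 8} is a clique of size 3, and the vertices of any clique must share a bag in every tree decomposition; so some bag has ≥ 3 vertices and tw(G) ≥ 2. Combining the bounds, tw(G) = 2.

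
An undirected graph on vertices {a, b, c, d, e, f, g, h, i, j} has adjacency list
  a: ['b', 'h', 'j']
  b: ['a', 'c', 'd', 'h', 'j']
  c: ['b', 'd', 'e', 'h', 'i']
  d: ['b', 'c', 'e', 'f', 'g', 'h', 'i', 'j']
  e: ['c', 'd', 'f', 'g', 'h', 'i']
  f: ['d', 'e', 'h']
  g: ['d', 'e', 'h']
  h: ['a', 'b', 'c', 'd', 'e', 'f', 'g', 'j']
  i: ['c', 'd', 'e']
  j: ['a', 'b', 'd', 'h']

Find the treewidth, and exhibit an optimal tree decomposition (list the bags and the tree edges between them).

Treewidth 3.
Bags: B1 = {c, d, e, h}  B2 = {d, e, g, h}  B3 = {b, c, d, h}  B4 = {d, e, f, h}  B5 = {c, d, e, i}  B6 = {b, d, h, j}  B7 = {a, b, h, j}
Tree: B1–B2, B1–B3, B2–B4, B1–B5, B3–B6, B6–B7

Each bag holds 4 vertices, so the decomposition has width 3, which upper-bounds the treewidth. On the other hand G contains the 4-clique {b, d, h, j}. A clique must lie in a single bag of any decomposition, so no decomposition can have width below 3. Combining the bounds, tw(G) = 3.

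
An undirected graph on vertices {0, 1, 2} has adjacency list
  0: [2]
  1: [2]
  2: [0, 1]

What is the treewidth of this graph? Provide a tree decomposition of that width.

Treewidth 1.
Bags: B1 = {0, 2}  B2 = {1, 2}
Tree: B1–B2

The largest bag has 2 vertices, giving width 1; this decomposition certifies tw(G) ≤ 1. Any graph with an edge has treewidth ≥ 1, and G has the edge 2–0. Combining the bounds, tw(G) = 1.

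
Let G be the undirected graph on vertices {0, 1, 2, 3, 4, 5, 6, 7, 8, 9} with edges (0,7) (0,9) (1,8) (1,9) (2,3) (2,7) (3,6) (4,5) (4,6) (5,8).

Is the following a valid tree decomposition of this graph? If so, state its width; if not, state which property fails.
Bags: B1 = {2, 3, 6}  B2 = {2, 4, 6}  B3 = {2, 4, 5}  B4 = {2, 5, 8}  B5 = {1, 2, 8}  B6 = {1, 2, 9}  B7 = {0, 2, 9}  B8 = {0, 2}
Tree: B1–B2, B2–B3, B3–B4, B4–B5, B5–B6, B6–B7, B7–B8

A tree decomposition must satisfy three properties: every vertex lies in some bag; for every edge, both endpoints lie together in some bag; and for every vertex, the bags containing it form a connected subtree. Here vertex 7 appears in no bag, so the decomposition is invalid.

No — vertex 7 appears in no bag.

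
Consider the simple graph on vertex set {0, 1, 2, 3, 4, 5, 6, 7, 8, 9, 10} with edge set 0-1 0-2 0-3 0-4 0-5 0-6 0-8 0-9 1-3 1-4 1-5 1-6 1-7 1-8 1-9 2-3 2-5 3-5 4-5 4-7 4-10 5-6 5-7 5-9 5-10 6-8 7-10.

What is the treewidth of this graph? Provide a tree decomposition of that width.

Treewidth 3.
One optimal decomposition is:
Bags: B1 = {0, 1, 3, 5}  B2 = {0, 1, 5, 6}  B3 = {0, 1, 5, 9}  B4 = {0, 1, 6, 8}  B5 = {0, 1, 4, 5}  B6 = {0, 2, 3, 5}  B7 = {1, 4, 5, 7}  B8 = {4, 5, 7, 10}
Tree: B1–B2, B2–B3, B2–B4, B1–B5, B1–B6, B5–B7, B7–B8

The largest bag has 4 vertices, giving width 3; this decomposition certifies tw(G) ≤ 3. Conversely, {0, 1, 6, 8} is a clique of size 4, and the vertices of any clique must share a bag in every tree decomposition; so some bag has ≥ 4 vertices and tw(G) ≥ 3. Hence tw(G) = 3 exactly.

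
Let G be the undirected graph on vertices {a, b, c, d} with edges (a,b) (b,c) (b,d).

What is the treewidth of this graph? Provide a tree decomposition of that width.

Treewidth 1.
One optimal decomposition is:
Bags: B1 = {a, b}  B2 = {b, d}  B3 = {b, c}
Tree: B1–B2, B1–B3

Each bag holds 2 vertices, so the decomposition has width 1, which upper-bounds the treewidth. Any graph with an edge has treewidth ≥ 1, and G has the edge a–b. Combining the bounds, tw(G) = 1.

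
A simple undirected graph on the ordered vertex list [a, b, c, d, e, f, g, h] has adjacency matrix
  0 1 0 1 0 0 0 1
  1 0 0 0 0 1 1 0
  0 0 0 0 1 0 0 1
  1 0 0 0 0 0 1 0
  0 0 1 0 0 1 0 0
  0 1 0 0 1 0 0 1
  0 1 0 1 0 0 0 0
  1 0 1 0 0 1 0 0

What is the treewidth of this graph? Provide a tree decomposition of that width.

Treewidth 2.
Bags: B1 = {a, d, g}  B2 = {a, b, g}  B3 = {a, b, h}  B4 = {b, f, h}  B5 = {c, f, h}  B6 = {c, e, f}
Tree: B1–B2, B2–B3, B3–B4, B4–B5, B5–B6

Each bag holds 3 vertices, so the decomposition has width 2, which upper-bounds the treewidth. For the lower bound, G contains the cycle d–g–b–a–d, so G is not a forest; only forests have treewidth ≤ 1, hence tw(G) ≥ 2. Combining the bounds, tw(G) = 2.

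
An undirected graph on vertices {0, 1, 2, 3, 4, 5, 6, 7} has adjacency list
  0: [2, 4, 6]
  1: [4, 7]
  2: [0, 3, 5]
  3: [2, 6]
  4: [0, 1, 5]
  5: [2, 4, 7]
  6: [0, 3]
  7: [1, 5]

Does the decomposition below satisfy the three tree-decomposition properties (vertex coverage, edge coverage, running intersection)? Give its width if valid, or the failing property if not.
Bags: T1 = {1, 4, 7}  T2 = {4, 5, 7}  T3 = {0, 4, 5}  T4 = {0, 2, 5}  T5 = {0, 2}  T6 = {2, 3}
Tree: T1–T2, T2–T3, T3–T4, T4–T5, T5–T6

A tree decomposition must satisfy three properties: every vertex lies in some bag; for every edge, both endpoints lie together in some bag; and for every vertex, the bags containing it form a connected subtree. Here vertex 6 appears in no bag, so the decomposition is invalid.

No — vertex 6 appears in no bag.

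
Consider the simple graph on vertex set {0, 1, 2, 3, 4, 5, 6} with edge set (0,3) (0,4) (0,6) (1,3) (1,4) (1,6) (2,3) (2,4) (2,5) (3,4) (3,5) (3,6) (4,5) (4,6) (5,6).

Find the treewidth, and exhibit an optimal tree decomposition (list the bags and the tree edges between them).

Treewidth 3.
Bags: B1 = {3, 4, 5, 6}  B2 = {0, 3, 4, 6}  B3 = {1, 3, 4, 6}  B4 = {2, 3, 4, 5}
Tree: B1–B2, B2–B3, B1–B4

Every bag has size at most 4, so the width is 4 − 1 = 3 and tw(G) ≤ 3. On the other hand G contains the 4-clique {2, 3, 4, 5}. A clique must lie in a single bag of any decomposition, so no decomposition can have width below 3. Therefore the treewidth is 3.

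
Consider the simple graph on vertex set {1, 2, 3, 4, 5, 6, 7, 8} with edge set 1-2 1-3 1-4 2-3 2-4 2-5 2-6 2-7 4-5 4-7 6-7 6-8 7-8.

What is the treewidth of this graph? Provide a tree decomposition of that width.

The largest bag has 3 vertices, giving width 2; this decomposition certifies tw(G) ≤ 2. On the other hand G contains the 3-clique {6, 7, 8}. A clique must lie in a single bag of any decomposition, so no decomposition can have width below 2. Combining the bounds, tw(G) = 2.

Treewidth 2.
One such decomposition:
Bags: B1 = {1, 2, 3}  B2 = {1, 2, 4}  B3 = {2, 4, 7}  B4 = {2, 6, 7}  B5 = {6, 7, 8}  B6 = {2, 4, 5}
Tree: B1–B2, B2–B3, B3–B4, B4–B5, B2–B6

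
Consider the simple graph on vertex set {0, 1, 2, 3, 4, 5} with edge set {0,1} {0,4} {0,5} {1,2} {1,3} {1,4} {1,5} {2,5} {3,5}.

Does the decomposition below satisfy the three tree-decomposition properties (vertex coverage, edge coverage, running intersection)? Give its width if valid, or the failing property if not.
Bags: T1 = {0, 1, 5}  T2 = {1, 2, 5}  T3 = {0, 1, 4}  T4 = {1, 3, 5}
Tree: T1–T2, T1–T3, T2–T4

Checking the three conditions: (i) the bags cover all of {0, 1, 2, 3, 4, 5}; (ii) for each edge, some bag contains both endpoints; (iii) the bags containing any fixed vertex form a subtree. All hold, so the decomposition is valid with width 3 − 1 = 2.

Yes; width 2.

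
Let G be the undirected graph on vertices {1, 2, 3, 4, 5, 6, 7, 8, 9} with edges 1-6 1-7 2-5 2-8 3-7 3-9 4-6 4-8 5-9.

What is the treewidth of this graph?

A width-2 tree decomposition is:
Bags: B1 = {2, 5, 8}  B2 = {5, 8, 9}  B3 = {3, 8, 9}  B4 = {3, 7, 8}  B5 = {1, 7, 8}  B6 = {1, 6, 8}  B7 = {4, 6, 8}
Tree: B1–B2, B2–B3, B3–B4, B4–B5, B5–B6, B6–B7
Each bag holds 3 vertices, so the decomposition has width 2, which upper-bounds the treewidth. The edges 8–2–5–9–3–7–1–6–4–8 form a cycle, so G is not a tree and its treewidth is at least 2. Hence tw(G) = 2 exactly.

2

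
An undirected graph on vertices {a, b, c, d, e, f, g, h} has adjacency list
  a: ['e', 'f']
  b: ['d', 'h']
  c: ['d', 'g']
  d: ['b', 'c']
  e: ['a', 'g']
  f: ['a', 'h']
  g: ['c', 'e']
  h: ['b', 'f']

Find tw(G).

2

A width-2 tree decomposition is:
Bags: B1 = {a, e, f}  B2 = {e, f, h}  B3 = {b, e, h}  B4 = {b, d, e}  B5 = {c, d, e}  B6 = {c, e, g}
Tree: B1–B2, B2–B3, B3–B4, B4–B5, B5–B6
Every bag has size at most 3, so the width is 3 − 1 = 2 and tw(G) ≤ 2. For the lower bound, G contains the cycle e–a–f–h–b–d–c–g–e, so G is not a forest; only forests have treewidth ≤ 1, hence tw(G) ≥ 2. Hence tw(G) = 2 exactly.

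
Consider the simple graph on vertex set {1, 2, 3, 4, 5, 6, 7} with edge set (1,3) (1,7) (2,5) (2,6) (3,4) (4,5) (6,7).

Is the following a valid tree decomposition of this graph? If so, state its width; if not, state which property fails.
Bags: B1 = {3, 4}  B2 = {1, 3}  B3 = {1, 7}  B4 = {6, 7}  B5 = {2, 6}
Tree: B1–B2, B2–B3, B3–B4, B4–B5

A tree decomposition must satisfy three properties: every vertex lies in some bag; for every edge, both endpoints lie together in some bag; and for every vertex, the bags containing it form a connected subtree. Here vertex 5 appears in no bag, so the decomposition is invalid.

No — vertex 5 appears in no bag.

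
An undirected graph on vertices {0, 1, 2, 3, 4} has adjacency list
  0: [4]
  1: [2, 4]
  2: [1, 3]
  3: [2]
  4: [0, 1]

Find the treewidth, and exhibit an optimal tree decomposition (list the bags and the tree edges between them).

Treewidth 1.
One optimal decomposition is:
Bags: B1 = {1, 2}  B2 = {1, 4}  B3 = {0, 4}  B4 = {2, 3}
Tree: B1–B2, B2–B3, B1–B4

Each bag holds 2 vertices, so the decomposition has width 1, which upper-bounds the treewidth. Any graph with an edge has treewidth ≥ 1, and G has the edge 2–1. Hence tw(G) = 1 exactly.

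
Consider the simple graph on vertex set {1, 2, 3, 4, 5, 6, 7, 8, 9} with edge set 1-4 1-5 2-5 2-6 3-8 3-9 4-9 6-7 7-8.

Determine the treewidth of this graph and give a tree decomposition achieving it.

Treewidth 2.
Bags: B1 = {1, 2, 5}  B2 = {1, 2, 4}  B3 = {2, 4, 9}  B4 = {2, 3, 9}  B5 = {2, 3, 8}  B6 = {2, 7, 8}  B7 = {2, 6, 7}
Tree: B1–B2, B2–B3, B3–B4, B4–B5, B5–B6, B6–B7

The largest bag has 3 vertices, giving width 2; this decomposition certifies tw(G) ≤ 2. Since 2–5–1–4–9–3–8–7–6–2 is a cycle in G, G is not acyclic. Forests are exactly the graphs of treewidth ≤ 1, so tw(G) ≥ 2. Hence tw(G) = 2 exactly.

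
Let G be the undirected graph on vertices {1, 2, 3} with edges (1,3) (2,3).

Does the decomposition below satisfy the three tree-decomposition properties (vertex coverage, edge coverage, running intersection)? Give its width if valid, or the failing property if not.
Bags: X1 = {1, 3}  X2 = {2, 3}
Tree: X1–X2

Checking the three conditions: (i) the bags cover all of {1, 2, 3}; (ii) for each edge, some bag contains both endpoints; (iii) the bags containing any fixed vertex form a subtree. All hold, so the decomposition is valid with width 2 − 1 = 1.

Yes; width 1.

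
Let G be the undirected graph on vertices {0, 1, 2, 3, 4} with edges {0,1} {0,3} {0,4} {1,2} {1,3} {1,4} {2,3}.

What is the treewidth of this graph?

A width-2 tree decomposition is:
Bags: B1 = {1, 2, 3}  B2 = {0, 1, 3}  B3 = {0, 1, 4}
Tree: B1–B2, B2–B3
Every bag has size at most 3, so the width is 3 − 1 = 2 and tw(G) ≤ 2. Conversely, {0, 1, 3} is a clique of size 3, and the vertices of any clique must share a bag in every tree decomposition; so some bag has ≥ 3 vertices and tw(G) ≥ 2. Hence tw(G) = 2 exactly.

2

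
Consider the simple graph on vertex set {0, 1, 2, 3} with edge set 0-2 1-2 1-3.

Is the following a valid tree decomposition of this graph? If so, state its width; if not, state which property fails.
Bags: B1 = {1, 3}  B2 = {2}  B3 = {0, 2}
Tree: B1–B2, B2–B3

A tree decomposition must satisfy three properties: every vertex lies in some bag; for every edge, both endpoints lie together in some bag; and for every vertex, the bags containing it form a connected subtree. Here edge (1,2) lies in no bag, so the decomposition is invalid.

No — edge (1,2) lies in no bag.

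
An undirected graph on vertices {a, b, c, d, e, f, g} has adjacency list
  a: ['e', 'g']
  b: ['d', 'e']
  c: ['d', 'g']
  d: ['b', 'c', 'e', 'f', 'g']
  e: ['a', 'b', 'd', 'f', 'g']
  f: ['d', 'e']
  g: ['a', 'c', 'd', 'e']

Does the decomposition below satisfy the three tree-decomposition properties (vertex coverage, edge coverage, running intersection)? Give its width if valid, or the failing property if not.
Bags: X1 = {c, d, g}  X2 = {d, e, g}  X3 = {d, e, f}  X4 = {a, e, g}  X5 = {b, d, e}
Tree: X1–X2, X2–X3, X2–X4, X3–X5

Vertex coverage: the bags together contain {a, b, c, d, e, f, g}, the full vertex set. Edge coverage: each edge of G has both endpoints in at least one bag. Running intersection: for every vertex, the bags containing it form a connected subtree. All three properties hold, so this is a valid tree decomposition of width max|bag| − 1 = 2, and hence tw(G) ≤ 2.

Yes; width 2.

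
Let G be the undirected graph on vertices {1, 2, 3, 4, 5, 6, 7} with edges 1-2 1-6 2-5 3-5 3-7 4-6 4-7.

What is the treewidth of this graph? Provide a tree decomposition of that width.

Treewidth 2.
Bags: B1 = {2, 3, 5}  B2 = {1, 2, 3}  B3 = {1, 3, 6}  B4 = {3, 4, 6}  B5 = {3, 4, 7}
Tree: B1–B2, B2–B3, B3–B4, B4–B5

The largest bag has 3 vertices, giving width 2; this decomposition certifies tw(G) ≤ 2. Since 3–5–2–1–6–4–7–3 is a cycle in G, G is not acyclic. Forests are exactly the graphs of treewidth ≤ 1, so tw(G) ≥ 2. The upper and lower bounds meet at 2, so that is the treewidth.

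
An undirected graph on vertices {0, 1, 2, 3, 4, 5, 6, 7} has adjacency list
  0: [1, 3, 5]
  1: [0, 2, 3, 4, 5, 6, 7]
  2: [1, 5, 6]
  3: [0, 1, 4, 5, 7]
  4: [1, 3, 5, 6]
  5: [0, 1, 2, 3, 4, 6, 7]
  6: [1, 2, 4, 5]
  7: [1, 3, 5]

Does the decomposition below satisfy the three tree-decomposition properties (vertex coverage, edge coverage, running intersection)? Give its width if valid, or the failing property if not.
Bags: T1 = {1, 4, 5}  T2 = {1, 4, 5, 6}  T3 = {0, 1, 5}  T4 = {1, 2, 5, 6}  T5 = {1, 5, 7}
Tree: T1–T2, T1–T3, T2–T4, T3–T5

No — vertex 3 appears in no bag.

A tree decomposition must satisfy three properties: every vertex lies in some bag; for every edge, both endpoints lie together in some bag; and for every vertex, the bags containing it form a connected subtree. Here vertex 3 appears in no bag, so the decomposition is invalid.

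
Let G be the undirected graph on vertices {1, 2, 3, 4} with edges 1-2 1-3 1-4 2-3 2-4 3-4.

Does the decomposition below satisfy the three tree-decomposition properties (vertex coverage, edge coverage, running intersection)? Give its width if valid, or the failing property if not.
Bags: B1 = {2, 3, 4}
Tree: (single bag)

No — vertex 1 appears in no bag.

A tree decomposition must satisfy three properties: every vertex lies in some bag; for every edge, both endpoints lie together in some bag; and for every vertex, the bags containing it form a connected subtree. Here vertex 1 appears in no bag, so the decomposition is invalid.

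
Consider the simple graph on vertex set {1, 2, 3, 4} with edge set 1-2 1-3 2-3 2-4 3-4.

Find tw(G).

2

A width-2 tree decomposition is:
Bags: B1 = {2, 3, 4}  B2 = {1, 2, 3}
Tree: B1–B2
Every bag has size at most 3, so the width is 3 − 1 = 2 and tw(G) ≤ 2. On the other hand G contains the 3-clique {1, 2, 3}. A clique must lie in a single bag of any decomposition, so no decomposition can have width below 2. The upper and lower bounds meet at 2, so that is the treewidth.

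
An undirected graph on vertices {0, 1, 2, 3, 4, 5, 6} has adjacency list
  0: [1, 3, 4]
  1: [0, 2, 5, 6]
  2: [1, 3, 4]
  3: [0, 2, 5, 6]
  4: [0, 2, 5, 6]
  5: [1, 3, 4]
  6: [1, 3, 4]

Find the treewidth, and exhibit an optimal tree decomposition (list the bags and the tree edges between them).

The largest bag has 4 vertices, giving width 3; this decomposition certifies tw(G) ≤ 3. For the lower bound: the 4 vertex sets {4,6}, {3,5}, {1}, {0} are disjoint, each induces a connected subgraph, and every pair is joined by at least one edge of G. Contracting each set to a single vertex therefore yields K_{4} as a minor, and since treewidth is minor-monotone, tw(G) ≥ tw(K_{4}) = 3. The upper and lower bounds meet at 3, so that is the treewidth.

Treewidth 3.
One such decomposition:
Bags: B1 = {1, 3, 4, 6}  B2 = {1, 3, 4, 5}  B3 = {0, 1, 3, 4}  B4 = {1, 2, 3, 4}
Tree: B1–B2, B2–B3, B3–B4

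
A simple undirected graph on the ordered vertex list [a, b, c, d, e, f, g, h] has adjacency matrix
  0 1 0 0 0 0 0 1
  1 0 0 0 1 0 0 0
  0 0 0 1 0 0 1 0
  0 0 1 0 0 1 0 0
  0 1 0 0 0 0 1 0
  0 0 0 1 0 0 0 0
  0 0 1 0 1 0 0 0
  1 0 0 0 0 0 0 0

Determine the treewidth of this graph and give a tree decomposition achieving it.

Treewidth 1.
One such decomposition:
Bags: B1 = {d, f}  B2 = {c, d}  B3 = {c, g}  B4 = {e, g}  B5 = {b, e}  B6 = {a, b}  B7 = {a, h}
Tree: B1–B2, B2–B3, B3–B4, B4–B5, B5–B6, B6–B7

Each bag holds 2 vertices, so the decomposition has width 1, which upper-bounds the treewidth. G has an edge, so its treewidth is at least 1. The upper and lower bounds meet at 1, so that is the treewidth.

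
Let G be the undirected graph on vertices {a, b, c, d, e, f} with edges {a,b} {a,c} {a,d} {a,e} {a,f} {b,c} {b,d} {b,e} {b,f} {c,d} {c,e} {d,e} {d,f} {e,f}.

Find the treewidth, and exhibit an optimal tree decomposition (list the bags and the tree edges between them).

Every bag has size at most 5, so the width is 5 − 1 = 4 and tw(G) ≤ 4. On the other hand G contains the 5-clique {a, b, c, d, e}. A clique must lie in a single bag of any decomposition, so no decomposition can have width below 4. Hence tw(G) = 4 exactly.

Treewidth 4.
One optimal decomposition is:
Bags: B1 = {a, b, c, d, e}  B2 = {a, b, d, e, f}
Tree: B1–B2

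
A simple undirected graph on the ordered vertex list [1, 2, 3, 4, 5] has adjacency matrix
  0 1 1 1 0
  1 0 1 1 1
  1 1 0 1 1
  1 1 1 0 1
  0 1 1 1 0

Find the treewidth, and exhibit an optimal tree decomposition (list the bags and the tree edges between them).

Treewidth 3.
Bags: B1 = {2, 3, 4, 5}  B2 = {1, 2, 3, 4}
Tree: B1–B2

Every bag has size at most 4, so the width is 4 − 1 = 3 and tw(G) ≤ 3. On the other hand G contains the 4-clique {1, 2, 3, 4}. A clique must lie in a single bag of any decomposition, so no decomposition can have width below 3. Hence tw(G) = 3 exactly.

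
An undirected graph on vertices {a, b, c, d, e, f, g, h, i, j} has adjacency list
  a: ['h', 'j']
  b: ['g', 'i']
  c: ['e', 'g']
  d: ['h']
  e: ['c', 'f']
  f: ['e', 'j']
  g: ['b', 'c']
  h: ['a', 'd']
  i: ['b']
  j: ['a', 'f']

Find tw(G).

1

A width-1 tree decomposition is:
Bags: B1 = {b, i}  B2 = {b, g}  B3 = {c, g}  B4 = {c, e}  B5 = {e, f}  B6 = {f, j}  B7 = {a, j}  B8 = {a, h}  B9 = {d, h}
Tree: B1–B2, B2–B3, B3–B4, B4–B5, B5–B6, B6–B7, B7–B8, B8–B9
The largest bag has 2 vertices, giving width 1; this decomposition certifies tw(G) ≤ 1. Since G has at least one edge (e.g. i–b), it is not an edgeless graph, so tw(G) ≥ 1. Therefore the treewidth is 1.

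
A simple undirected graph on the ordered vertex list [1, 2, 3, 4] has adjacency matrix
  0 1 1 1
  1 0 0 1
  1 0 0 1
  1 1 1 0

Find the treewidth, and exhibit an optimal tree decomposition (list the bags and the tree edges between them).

Treewidth 2.
One such decomposition:
Bags: B1 = {1, 2, 4}  B2 = {1, 3, 4}
Tree: B1–B2

The largest bag has 3 vertices, giving width 2; this decomposition certifies tw(G) ≤ 2. Conversely, {1, 2, 4} is a clique of size 3, and the vertices of any clique must share a bag in every tree decomposition; so some bag has ≥ 3 vertices and tw(G) ≥ 2. Therefore the treewidth is 2.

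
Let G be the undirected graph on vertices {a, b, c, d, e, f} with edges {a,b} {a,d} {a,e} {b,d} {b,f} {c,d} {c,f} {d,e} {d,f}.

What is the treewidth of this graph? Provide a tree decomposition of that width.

Every bag has size at most 3, so the width is 3 − 1 = 2 and tw(G) ≤ 2. On the other hand G contains the 3-clique {a, d, e}. A clique must lie in a single bag of any decomposition, so no decomposition can have width below 2. Combining the bounds, tw(G) = 2.

Treewidth 2.
One optimal decomposition is:
Bags: B1 = {b, d, f}  B2 = {a, b, d}  B3 = {a, d, e}  B4 = {c, d, f}
Tree: B1–B2, B2–B3, B1–B4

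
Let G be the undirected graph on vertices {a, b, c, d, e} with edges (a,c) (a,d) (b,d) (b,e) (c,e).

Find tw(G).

A width-2 tree decomposition is:
Bags: B1 = {b, d, e}  B2 = {a, d, e}  B3 = {a, c, e}
Tree: B1–B2, B2–B3
Each bag holds 3 vertices, so the decomposition has width 2, which upper-bounds the treewidth. Since e–b–d–a–c–e is a cycle in G, G is not acyclic. Forests are exactly the graphs of treewidth ≤ 1, so tw(G) ≥ 2. Therefore the treewidth is 2.

2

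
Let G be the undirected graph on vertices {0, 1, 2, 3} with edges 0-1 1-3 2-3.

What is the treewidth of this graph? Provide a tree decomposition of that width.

Treewidth 1.
One such decomposition:
Bags: B1 = {2, 3}  B2 = {1, 3}  B3 = {0, 1}
Tree: B1–B2, B2–B3

Each bag holds 2 vertices, so the decomposition has width 1, which upper-bounds the treewidth. Any graph with an edge has treewidth ≥ 1, and G has the edge 2–3. Therefore the treewidth is 1.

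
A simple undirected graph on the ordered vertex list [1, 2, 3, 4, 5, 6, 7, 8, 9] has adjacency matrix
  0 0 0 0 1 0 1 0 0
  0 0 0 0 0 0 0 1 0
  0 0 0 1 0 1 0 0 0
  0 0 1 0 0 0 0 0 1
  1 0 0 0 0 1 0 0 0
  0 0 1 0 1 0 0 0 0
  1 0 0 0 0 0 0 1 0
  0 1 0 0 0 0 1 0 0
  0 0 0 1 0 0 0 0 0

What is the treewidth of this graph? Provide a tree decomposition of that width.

Each bag holds 2 vertices, so the decomposition has width 1, which upper-bounds the treewidth. G has an edge, so its treewidth is at least 1. Therefore the treewidth is 1.

Treewidth 1.
One such decomposition:
Bags: B1 = {2, 8}  B2 = {7, 8}  B3 = {1, 7}  B4 = {1, 5}  B5 = {5, 6}  B6 = {3, 6}  B7 = {3, 4}  B8 = {4, 9}
Tree: B1–B2, B2–B3, B3–B4, B4–B5, B5–B6, B6–B7, B7–B8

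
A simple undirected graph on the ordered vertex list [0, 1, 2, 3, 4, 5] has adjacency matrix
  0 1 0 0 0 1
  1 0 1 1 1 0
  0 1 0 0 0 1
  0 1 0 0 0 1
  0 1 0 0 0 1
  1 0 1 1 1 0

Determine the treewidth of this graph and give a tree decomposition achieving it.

Treewidth 2.
One such decomposition:
Bags: B1 = {1, 3, 5}  B2 = {1, 4, 5}  B3 = {1, 2, 5}  B4 = {0, 1, 5}
Tree: B1–B2, B2–B3, B3–B4

Each bag holds 3 vertices, so the decomposition has width 2, which upper-bounds the treewidth. Since 3–1–4–5–3 is a cycle in G, G is not acyclic. Forests are exactly the graphs of treewidth ≤ 1, so tw(G) ≥ 2. Combining the bounds, tw(G) = 2.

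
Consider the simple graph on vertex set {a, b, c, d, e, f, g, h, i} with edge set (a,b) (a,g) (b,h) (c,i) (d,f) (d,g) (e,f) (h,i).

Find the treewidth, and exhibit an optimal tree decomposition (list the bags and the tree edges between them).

Treewidth 1.
One such decomposition:
Bags: B1 = {e, f}  B2 = {d, f}  B3 = {d, g}  B4 = {a, g}  B5 = {a, b}  B6 = {b, h}  B7 = {h, i}  B8 = {c, i}
Tree: B1–B2, B2–B3, B3–B4, B4–B5, B5–B6, B6–B7, B7–B8

Each bag holds 2 vertices, so the decomposition has width 1, which upper-bounds the treewidth. G has an edge, so its treewidth is at least 1. Therefore the treewidth is 1.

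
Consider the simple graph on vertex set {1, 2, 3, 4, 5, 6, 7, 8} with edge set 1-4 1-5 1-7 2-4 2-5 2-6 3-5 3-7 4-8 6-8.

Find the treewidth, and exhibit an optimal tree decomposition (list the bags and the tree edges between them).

The largest bag has 3 vertices, giving width 2; this decomposition certifies tw(G) ≤ 2. Since 3–7–1–5–3 is a cycle in G, G is not acyclic. Forests are exactly the graphs of treewidth ≤ 1, so tw(G) ≥ 2. The upper and lower bounds meet at 2, so that is the treewidth.

Treewidth 2.
One such decomposition:
Bags: B1 = {3, 5, 7}  B2 = {1, 5, 7}  B3 = {1, 2, 5}  B4 = {1, 2, 4}  B5 = {2, 4, 6}  B6 = {4, 6, 8}
Tree: B1–B2, B2–B3, B3–B4, B4–B5, B5–B6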